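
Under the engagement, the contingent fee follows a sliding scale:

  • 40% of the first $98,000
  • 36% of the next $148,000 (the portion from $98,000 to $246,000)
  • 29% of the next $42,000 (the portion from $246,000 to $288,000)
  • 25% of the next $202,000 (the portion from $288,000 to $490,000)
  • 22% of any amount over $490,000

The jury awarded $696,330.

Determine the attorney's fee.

$200,552.60

First $98,000 at 40% = $39,200.00
Next $148,000 at 36% = $53,280.00
Next $42,000 at 29% = $12,180.00
Next $202,000 at 25% = $50,500.00
Remaining $206,330 at 22% = $45,392.60
Fee: $39,200.00 + $53,280.00 + $12,180.00 + $50,500.00 + $45,392.60 = $200,552.60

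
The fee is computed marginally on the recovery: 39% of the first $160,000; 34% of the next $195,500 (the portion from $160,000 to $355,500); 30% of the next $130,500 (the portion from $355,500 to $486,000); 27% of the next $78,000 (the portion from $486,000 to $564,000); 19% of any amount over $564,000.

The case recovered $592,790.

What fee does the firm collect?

First $160,000 at 39% = $62,400.00
Next $195,500 at 34% = $66,470.00
Next $130,500 at 30% = $39,150.00
Next $78,000 at 27% = $21,060.00
Remaining $28,790 at 19% = $5,470.10
Fee: $62,400.00 + $66,470.00 + $39,150.00 + $21,060.00 + $5,470.10 = $194,550.10

$194,550.10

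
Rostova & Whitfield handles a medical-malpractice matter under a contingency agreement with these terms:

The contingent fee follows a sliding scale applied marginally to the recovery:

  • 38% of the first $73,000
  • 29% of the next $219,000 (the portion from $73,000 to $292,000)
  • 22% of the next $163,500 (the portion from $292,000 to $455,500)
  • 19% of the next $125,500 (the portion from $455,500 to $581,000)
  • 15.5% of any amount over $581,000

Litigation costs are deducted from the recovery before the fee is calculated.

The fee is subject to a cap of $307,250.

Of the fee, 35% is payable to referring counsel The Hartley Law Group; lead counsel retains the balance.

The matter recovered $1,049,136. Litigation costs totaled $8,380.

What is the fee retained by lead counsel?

$144,512.67

Fee base (net of costs): $1,049,136 − $8,380 = $1,040,756
First $73,000 at 38% = $27,740.00
Next $219,000 at 29% = $63,510.00
Next $163,500 at 22% = $35,970.00
Next $125,500 at 19% = $23,845.00
Remaining $459,756 at 15.5% = $71,262.18
Fee: $27,740.00 + $63,510.00 + $35,970.00 + $23,845.00 + $71,262.18 = $222,327.18
$222,327.18 is under the $307,250 cap.
Referral share: 35% of $222,327.18 = $77,814.51; lead counsel retains $222,327.18 − $77,814.51 = $144,512.67.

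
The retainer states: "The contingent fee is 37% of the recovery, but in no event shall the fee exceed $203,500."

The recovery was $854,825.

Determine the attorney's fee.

$203,500.00

37% of $854,825 = $316,285.25
That exceeds the $203,500 cap, so the fee is capped at $203,500.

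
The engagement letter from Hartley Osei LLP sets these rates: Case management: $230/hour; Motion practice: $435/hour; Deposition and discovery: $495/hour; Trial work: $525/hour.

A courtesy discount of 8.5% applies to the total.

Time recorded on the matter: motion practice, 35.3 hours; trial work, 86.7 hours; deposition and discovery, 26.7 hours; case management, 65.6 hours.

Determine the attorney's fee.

Case management: 65.6 × $230 = $15,088.00
Motion practice: 35.3 × $435 = $15,355.50
Deposition and discovery: 26.7 × $495 = $13,216.50
Trial work: 86.7 × $525 = $45,517.50
Subtotal: $89,177.50
Less 8.5% discount: −$7,580.09
Total: $89,177.50 − $7,580.09 = $81,597.41

$81,597.41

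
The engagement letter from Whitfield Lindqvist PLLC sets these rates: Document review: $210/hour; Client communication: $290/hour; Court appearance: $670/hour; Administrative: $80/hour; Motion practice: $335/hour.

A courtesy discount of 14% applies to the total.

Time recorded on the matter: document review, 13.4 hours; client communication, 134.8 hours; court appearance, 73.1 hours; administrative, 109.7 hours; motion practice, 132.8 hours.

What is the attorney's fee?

Document review: 13.4 × $210 = $2,814.00
Client communication: 134.8 × $290 = $39,092.00
Court appearance: 73.1 × $670 = $48,977.00
Administrative: 109.7 × $80 = $8,776.00
Motion practice: 132.8 × $335 = $44,488.00
Subtotal: $144,147.00
Less 14% discount: −$20,180.58
Total: $144,147.00 − $20,180.58 = $123,966.42

$123,966.42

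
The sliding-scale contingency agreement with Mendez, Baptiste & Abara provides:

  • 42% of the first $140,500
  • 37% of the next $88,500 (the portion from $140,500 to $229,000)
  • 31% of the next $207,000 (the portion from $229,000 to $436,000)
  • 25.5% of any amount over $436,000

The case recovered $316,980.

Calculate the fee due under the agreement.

First $140,500 at 42% = $59,010.00
Next $88,500 at 37% = $32,745.00
Remaining $87,980 at 31% = $27,273.80
Fee: $59,010.00 + $32,745.00 + $27,273.80 = $119,028.80

$119,028.80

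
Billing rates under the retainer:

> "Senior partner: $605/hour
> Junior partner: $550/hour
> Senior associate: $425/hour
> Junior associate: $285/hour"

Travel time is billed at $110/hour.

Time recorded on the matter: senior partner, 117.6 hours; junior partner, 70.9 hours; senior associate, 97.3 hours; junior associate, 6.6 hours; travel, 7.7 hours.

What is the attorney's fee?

Senior partner: 117.6 × $605 = $71,148.00
Junior partner: 70.9 × $550 = $38,995.00
Senior associate: 97.3 × $425 = $41,352.50
Junior associate: 6.6 × $285 = $1,881.00
Subtotal: $71,148.00 + $38,995.00 + $41,352.50 + $1,881.00 = $153,376.50
Travel: 7.7 × $110 = $847.00
Total: $153,376.50 + $847.00 = $154,223.50

$154,223.50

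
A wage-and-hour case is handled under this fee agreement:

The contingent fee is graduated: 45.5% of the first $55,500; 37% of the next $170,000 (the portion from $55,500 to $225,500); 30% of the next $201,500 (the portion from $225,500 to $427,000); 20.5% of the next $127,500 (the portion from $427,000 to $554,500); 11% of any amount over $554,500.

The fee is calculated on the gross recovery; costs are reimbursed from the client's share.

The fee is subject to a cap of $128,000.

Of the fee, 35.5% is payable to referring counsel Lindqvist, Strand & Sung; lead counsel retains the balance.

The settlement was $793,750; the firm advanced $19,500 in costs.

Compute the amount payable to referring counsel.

$45,440.00

Fee base is the gross recovery, $793,750; costs are reimbursed separately.
First $55,500 at 45.5% = $25,252.50
Next $170,000 at 37% = $62,900.00
Next $201,500 at 30% = $60,450.00
Next $127,500 at 20.5% = $26,137.50
Remaining $239,250 at 11% = $26,317.50
Fee: $25,252.50 + $62,900.00 + $60,450.00 + $26,137.50 + $26,317.50 = $201,057.50
$201,057.50 exceeds the $128,000 cap, so the fee is capped at $128,000.00.
Referral share: 35.5% of $128,000.00 = $45,440.00; lead counsel retains $128,000.00 − $45,440.00 = $82,560.00.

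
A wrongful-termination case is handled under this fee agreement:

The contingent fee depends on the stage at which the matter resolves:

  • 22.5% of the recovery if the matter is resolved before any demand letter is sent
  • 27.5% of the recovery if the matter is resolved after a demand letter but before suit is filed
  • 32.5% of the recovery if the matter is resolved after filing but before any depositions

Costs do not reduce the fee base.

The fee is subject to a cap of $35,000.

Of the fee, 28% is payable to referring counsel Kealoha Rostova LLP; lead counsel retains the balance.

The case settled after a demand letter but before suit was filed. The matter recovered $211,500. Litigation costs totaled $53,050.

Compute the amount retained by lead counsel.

Fee base is the gross recovery, $211,500; costs are reimbursed separately.
The matter settled after a demand letter but before suit was filed, so the 27.5% rate applies.
$211,500 × 27.5% = $58,162.50
$58,162.50 exceeds the $35,000 cap, so the fee is capped at $35,000.00.
Referral share: 28% of $35,000.00 = $9,800.00; lead counsel retains $35,000.00 − $9,800.00 = $25,200.00.

$25,200.00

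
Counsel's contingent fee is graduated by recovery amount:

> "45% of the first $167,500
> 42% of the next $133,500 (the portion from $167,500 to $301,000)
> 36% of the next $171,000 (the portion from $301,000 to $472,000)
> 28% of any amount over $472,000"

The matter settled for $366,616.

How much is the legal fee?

$155,066.76

First $167,500 at 45% = $75,375.00
Next $133,500 at 42% = $56,070.00
Remaining $65,616 at 36% = $23,621.76
Fee: $75,375.00 + $56,070.00 + $23,621.76 = $155,066.76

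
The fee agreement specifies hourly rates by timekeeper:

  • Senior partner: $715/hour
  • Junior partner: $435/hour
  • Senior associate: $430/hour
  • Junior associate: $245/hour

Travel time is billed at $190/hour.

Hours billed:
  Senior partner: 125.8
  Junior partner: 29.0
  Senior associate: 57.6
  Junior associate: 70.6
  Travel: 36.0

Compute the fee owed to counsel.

$151,467.00

Senior partner: 125.8 × $715 = $89,947.00
Junior partner: 29.0 × $435 = $12,615.00
Senior associate: 57.6 × $430 = $24,768.00
Junior associate: 70.6 × $245 = $17,297.00
Subtotal: $89,947.00 + $12,615.00 + $24,768.00 + $17,297.00 = $144,627.00
Travel: 36.0 × $190 = $6,840.00
Total: $144,627.00 + $6,840.00 = $151,467.00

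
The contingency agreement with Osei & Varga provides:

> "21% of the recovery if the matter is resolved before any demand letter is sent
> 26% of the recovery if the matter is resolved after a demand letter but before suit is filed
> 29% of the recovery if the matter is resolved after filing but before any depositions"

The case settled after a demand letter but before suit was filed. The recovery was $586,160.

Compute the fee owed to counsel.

$152,401.60

The matter settled after a demand letter but before suit was filed, so the 26% rate applies.
$586,160 × 26% = $152,401.60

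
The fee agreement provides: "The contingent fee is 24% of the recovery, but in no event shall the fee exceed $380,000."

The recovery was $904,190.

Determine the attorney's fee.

24% of $904,190 = $217,005.60
That is under the $380,000 cap.

$217,005.60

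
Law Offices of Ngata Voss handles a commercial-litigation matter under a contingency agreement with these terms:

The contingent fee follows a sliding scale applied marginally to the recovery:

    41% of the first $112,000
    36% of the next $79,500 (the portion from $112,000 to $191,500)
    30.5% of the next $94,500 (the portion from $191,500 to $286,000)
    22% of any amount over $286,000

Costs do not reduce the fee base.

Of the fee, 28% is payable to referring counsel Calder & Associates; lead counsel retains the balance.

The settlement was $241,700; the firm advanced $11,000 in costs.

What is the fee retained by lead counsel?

Fee base is the gross recovery, $241,700; costs are reimbursed separately.
First $112,000 at 41% = $45,920.00
Next $79,500 at 36% = $28,620.00
Remaining $50,200 at 30.5% = $15,311.00
Fee: $45,920.00 + $28,620.00 + $15,311.00 = $89,851.00
Referral share: 28% of $89,851.00 = $25,158.28; lead counsel retains $89,851.00 − $25,158.28 = $64,692.72.

$64,692.72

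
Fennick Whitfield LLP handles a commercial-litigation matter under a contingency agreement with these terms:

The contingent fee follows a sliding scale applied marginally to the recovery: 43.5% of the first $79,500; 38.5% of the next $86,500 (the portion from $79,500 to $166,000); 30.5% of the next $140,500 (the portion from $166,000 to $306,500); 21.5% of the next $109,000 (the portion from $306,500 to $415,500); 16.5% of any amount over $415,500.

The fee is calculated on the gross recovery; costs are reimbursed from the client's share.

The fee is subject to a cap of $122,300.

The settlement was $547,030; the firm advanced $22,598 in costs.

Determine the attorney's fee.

Fee base is the gross recovery, $547,030; costs are reimbursed separately.
First $79,500 at 43.5% = $34,582.50
Next $86,500 at 38.5% = $33,302.50
Next $140,500 at 30.5% = $42,852.50
Next $109,000 at 21.5% = $23,435.00
Remaining $131,530 at 16.5% = $21,702.45
Fee: $34,582.50 + $33,302.50 + $42,852.50 + $23,435.00 + $21,702.45 = $155,874.95
$155,874.95 exceeds the $122,300 cap, so the fee is capped at $122,300.00.

$122,300.00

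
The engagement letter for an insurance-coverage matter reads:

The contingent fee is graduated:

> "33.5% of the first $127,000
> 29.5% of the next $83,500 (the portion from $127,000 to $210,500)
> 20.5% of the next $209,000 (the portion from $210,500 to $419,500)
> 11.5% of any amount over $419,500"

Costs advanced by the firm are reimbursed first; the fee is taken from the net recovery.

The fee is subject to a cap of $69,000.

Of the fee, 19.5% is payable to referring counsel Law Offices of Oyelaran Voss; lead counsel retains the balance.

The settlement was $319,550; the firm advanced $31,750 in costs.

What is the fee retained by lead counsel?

$55,545.00

Fee base (net of costs): $319,550 − $31,750 = $287,800
First $127,000 at 33.5% = $42,545.00
Next $83,500 at 29.5% = $24,632.50
Remaining $77,300 at 20.5% = $15,846.50
Fee: $42,545.00 + $24,632.50 + $15,846.50 = $83,024.00
$83,024.00 exceeds the $69,000 cap, so the fee is capped at $69,000.00.
Referral share: 19.5% of $69,000.00 = $13,455.00; lead counsel retains $69,000.00 − $13,455.00 = $55,545.00.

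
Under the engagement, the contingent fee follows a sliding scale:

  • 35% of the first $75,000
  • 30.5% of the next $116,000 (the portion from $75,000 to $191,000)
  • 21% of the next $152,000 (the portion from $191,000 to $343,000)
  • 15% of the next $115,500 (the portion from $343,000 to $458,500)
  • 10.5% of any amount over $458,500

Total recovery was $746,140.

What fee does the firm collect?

First $75,000 at 35% = $26,250.00
Next $116,000 at 30.5% = $35,380.00
Next $152,000 at 21% = $31,920.00
Next $115,500 at 15% = $17,325.00
Remaining $287,640 at 10.5% = $30,202.20
Fee: $26,250.00 + $35,380.00 + $31,920.00 + $17,325.00 + $30,202.20 = $141,077.20

$141,077.20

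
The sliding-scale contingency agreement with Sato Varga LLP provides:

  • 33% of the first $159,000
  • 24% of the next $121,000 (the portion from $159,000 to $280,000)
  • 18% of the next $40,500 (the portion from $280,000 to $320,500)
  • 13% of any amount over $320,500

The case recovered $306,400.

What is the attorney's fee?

$86,262.00

First $159,000 at 33% = $52,470.00
Next $121,000 at 24% = $29,040.00
Remaining $26,400 at 18% = $4,752.00
Fee: $52,470.00 + $29,040.00 + $4,752.00 = $86,262.00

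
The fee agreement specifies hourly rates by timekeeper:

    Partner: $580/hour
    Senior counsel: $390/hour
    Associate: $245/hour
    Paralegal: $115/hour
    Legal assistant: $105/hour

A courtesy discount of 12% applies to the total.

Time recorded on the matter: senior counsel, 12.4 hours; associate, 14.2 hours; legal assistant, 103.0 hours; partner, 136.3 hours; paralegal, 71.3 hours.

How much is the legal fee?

$93,617.48

Partner: 136.3 × $580 = $79,054.00
Senior counsel: 12.4 × $390 = $4,836.00
Associate: 14.2 × $245 = $3,479.00
Paralegal: 71.3 × $115 = $8,199.50
Legal assistant: 103.0 × $105 = $10,815.00
Subtotal: $106,383.50
Less 12% discount: −$12,766.02
Total: $106,383.50 − $12,766.02 = $93,617.48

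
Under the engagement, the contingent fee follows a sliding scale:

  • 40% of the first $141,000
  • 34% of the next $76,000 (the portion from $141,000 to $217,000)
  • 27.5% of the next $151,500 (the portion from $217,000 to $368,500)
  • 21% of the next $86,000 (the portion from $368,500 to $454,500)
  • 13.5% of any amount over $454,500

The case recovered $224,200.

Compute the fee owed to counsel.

$84,220.00

First $141,000 at 40% = $56,400.00
Next $76,000 at 34% = $25,840.00
Remaining $7,200 at 27.5% = $1,980.00
Fee: $56,400.00 + $25,840.00 + $1,980.00 = $84,220.00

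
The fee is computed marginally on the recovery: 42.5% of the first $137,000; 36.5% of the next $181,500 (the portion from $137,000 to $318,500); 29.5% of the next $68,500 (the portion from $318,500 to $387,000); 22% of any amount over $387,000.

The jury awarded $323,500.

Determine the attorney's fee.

$125,947.50

First $137,000 at 42.5% = $58,225.00
Next $181,500 at 36.5% = $66,247.50
Remaining $5,000 at 29.5% = $1,475.00
Fee: $58,225.00 + $66,247.50 + $1,475.00 = $125,947.50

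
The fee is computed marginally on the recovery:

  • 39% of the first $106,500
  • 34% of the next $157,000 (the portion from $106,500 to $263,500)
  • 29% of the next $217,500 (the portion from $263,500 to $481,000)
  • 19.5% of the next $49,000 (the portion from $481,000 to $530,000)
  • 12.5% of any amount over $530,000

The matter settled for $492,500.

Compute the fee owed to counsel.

$160,232.50

First $106,500 at 39% = $41,535.00
Next $157,000 at 34% = $53,380.00
Next $217,500 at 29% = $63,075.00
Remaining $11,500 at 19.5% = $2,242.50
Fee: $41,535.00 + $53,380.00 + $63,075.00 + $2,242.50 = $160,232.50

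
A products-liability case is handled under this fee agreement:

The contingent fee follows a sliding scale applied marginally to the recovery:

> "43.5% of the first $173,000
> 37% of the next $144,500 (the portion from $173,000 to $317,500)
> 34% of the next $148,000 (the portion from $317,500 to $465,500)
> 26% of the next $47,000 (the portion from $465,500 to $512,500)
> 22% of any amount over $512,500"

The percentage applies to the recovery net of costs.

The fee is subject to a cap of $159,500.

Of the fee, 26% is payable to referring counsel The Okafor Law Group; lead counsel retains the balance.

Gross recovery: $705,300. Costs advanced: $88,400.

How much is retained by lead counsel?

$118,030.00

Fee base (net of costs): $705,300 − $88,400 = $616,900
First $173,000 at 43.5% = $75,255.00
Next $144,500 at 37% = $53,465.00
Next $148,000 at 34% = $50,320.00
Next $47,000 at 26% = $12,220.00
Remaining $104,400 at 22% = $22,968.00
Fee: $75,255.00 + $53,465.00 + $50,320.00 + $12,220.00 + $22,968.00 = $214,228.00
$214,228.00 exceeds the $159,500 cap, so the fee is capped at $159,500.00.
Referral share: 26% of $159,500.00 = $41,470.00; lead counsel retains $159,500.00 − $41,470.00 = $118,030.00.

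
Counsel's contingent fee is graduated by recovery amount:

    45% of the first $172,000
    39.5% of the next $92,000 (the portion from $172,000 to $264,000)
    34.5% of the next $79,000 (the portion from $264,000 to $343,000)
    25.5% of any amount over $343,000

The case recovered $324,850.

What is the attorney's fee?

$134,733.25

First $172,000 at 45% = $77,400.00
Next $92,000 at 39.5% = $36,340.00
Remaining $60,850 at 34.5% = $20,993.25
Fee: $77,400.00 + $36,340.00 + $20,993.25 = $134,733.25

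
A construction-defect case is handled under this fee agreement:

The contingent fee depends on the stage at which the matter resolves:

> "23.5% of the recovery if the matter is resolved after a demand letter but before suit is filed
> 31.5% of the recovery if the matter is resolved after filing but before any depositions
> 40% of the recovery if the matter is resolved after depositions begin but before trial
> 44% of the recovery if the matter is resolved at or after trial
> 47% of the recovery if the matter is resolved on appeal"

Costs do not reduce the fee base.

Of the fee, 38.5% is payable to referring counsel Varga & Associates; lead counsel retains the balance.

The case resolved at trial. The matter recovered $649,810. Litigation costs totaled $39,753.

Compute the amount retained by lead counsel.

$175,838.59

Fee base is the gross recovery, $649,810; costs are reimbursed separately.
The matter resolved at trial, so the 44% rate applies.
$649,810 × 44% = $285,916.40
Referral share: 38.5% of $285,916.40 = $110,077.81; lead counsel retains $285,916.40 − $110,077.81 = $175,838.59.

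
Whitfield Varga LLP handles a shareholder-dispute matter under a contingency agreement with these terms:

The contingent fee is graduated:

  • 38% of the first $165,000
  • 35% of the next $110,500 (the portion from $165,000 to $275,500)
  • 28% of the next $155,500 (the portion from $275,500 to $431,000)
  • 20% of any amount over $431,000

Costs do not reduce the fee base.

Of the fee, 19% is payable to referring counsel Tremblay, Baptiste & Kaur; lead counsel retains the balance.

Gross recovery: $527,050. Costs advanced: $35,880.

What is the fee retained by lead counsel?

$132,941.25

Fee base is the gross recovery, $527,050; costs are reimbursed separately.
First $165,000 at 38% = $62,700.00
Next $110,500 at 35% = $38,675.00
Next $155,500 at 28% = $43,540.00
Remaining $96,050 at 20% = $19,210.00
Fee: $62,700.00 + $38,675.00 + $43,540.00 + $19,210.00 = $164,125.00
Referral share: 19% of $164,125.00 = $31,183.75; lead counsel retains $164,125.00 − $31,183.75 = $132,941.25.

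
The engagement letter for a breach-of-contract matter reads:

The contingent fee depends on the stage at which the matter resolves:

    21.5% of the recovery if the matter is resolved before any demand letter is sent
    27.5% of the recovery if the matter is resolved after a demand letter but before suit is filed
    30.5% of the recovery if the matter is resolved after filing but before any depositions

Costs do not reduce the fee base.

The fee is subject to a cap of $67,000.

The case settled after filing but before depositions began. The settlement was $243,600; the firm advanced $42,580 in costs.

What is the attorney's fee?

$67,000.00

Fee base is the gross recovery, $243,600; costs are reimbursed separately.
The matter settled after filing but before depositions began, so the 30.5% rate applies.
$243,600 × 30.5% = $74,298.00
$74,298.00 exceeds the $67,000 cap, so the fee is capped at $67,000.00.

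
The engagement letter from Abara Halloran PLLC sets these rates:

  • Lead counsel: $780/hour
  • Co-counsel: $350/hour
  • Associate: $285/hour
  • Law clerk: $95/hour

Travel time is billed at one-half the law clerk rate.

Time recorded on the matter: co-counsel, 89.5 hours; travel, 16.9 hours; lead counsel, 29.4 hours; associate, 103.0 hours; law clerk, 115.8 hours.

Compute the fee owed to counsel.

$95,415.75

Lead counsel: 29.4 × $780 = $22,932.00
Co-counsel: 89.5 × $350 = $31,325.00
Associate: 103.0 × $285 = $29,355.00
Law clerk: 115.8 × $95 = $11,001.00
Subtotal: $22,932.00 + $31,325.00 + $29,355.00 + $11,001.00 = $94,613.00
Travel: 16.9 × ($95 ÷ 2) = 16.9 × $47.50 = $802.75
Total: $94,613.00 + $802.75 = $95,415.75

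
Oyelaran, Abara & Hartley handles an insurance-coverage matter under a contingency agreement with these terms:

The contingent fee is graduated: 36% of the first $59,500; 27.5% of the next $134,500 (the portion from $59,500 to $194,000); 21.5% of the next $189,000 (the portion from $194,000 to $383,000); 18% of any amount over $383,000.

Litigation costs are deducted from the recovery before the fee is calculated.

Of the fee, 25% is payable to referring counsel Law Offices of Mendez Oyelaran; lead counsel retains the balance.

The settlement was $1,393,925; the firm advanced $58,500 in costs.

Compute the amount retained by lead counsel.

$202,859.25

Fee base (net of costs): $1,393,925 − $58,500 = $1,335,425
First $59,500 at 36% = $21,420.00
Next $134,500 at 27.5% = $36,987.50
Next $189,000 at 21.5% = $40,635.00
Remaining $952,425 at 18% = $171,436.50
Fee: $21,420.00 + $36,987.50 + $40,635.00 + $171,436.50 = $270,479.00
Referral share: 25% of $270,479.00 = $67,619.75; lead counsel retains $270,479.00 − $67,619.75 = $202,859.25.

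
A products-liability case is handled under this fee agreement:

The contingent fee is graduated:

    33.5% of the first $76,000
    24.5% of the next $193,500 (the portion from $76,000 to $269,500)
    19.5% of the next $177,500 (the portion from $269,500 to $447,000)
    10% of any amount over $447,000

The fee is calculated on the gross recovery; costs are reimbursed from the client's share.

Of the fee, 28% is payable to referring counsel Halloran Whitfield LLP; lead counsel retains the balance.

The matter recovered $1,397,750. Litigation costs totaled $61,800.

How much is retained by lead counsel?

Fee base is the gross recovery, $1,397,750; costs are reimbursed separately.
First $76,000 at 33.5% = $25,460.00
Next $193,500 at 24.5% = $47,407.50
Next $177,500 at 19.5% = $34,612.50
Remaining $950,750 at 10% = $95,075.00
Fee: $25,460.00 + $47,407.50 + $34,612.50 + $95,075.00 = $202,555.00
Referral share: 28% of $202,555.00 = $56,715.40; lead counsel retains $202,555.00 − $56,715.40 = $145,839.60.

$145,839.60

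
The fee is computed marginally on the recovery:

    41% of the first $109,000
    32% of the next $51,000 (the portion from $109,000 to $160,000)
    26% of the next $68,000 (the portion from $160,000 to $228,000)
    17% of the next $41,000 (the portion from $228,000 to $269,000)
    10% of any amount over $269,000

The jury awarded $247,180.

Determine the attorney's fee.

$81,950.60

First $109,000 at 41% = $44,690.00
Next $51,000 at 32% = $16,320.00
Next $68,000 at 26% = $17,680.00
Remaining $19,180 at 17% = $3,260.60
Fee: $44,690.00 + $16,320.00 + $17,680.00 + $3,260.60 = $81,950.60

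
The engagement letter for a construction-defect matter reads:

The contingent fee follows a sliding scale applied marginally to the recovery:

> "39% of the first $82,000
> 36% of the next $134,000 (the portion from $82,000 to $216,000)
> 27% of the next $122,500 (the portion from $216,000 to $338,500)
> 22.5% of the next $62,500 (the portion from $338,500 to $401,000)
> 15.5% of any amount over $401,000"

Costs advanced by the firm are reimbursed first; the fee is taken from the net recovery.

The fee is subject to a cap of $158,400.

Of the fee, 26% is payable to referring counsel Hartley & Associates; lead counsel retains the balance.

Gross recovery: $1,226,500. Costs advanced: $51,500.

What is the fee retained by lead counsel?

Fee base (net of costs): $1,226,500 − $51,500 = $1,175,000
First $82,000 at 39% = $31,980.00
Next $134,000 at 36% = $48,240.00
Next $122,500 at 27% = $33,075.00
Next $62,500 at 22.5% = $14,062.50
Remaining $774,000 at 15.5% = $119,970.00
Fee: $31,980.00 + $48,240.00 + $33,075.00 + $14,062.50 + $119,970.00 = $247,327.50
$247,327.50 exceeds the $158,400 cap, so the fee is capped at $158,400.00.
Referral share: 26% of $158,400.00 = $41,184.00; lead counsel retains $158,400.00 − $41,184.00 = $117,216.00.

$117,216.00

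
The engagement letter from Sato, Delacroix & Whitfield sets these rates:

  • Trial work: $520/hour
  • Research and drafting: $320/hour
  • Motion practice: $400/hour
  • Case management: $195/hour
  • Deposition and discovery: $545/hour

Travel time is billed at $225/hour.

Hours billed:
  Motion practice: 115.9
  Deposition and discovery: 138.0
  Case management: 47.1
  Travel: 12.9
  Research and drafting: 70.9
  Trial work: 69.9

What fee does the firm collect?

$192,693.00

Trial work: 69.9 × $520 = $36,348.00
Research and drafting: 70.9 × $320 = $22,688.00
Motion practice: 115.9 × $400 = $46,360.00
Case management: 47.1 × $195 = $9,184.50
Deposition and discovery: 138.0 × $545 = $75,210.00
Subtotal: $36,348.00 + $22,688.00 + $46,360.00 + $9,184.50 + $75,210.00 = $189,790.50
Travel: 12.9 × $225 = $2,902.50
Total: $189,790.50 + $2,902.50 = $192,693.00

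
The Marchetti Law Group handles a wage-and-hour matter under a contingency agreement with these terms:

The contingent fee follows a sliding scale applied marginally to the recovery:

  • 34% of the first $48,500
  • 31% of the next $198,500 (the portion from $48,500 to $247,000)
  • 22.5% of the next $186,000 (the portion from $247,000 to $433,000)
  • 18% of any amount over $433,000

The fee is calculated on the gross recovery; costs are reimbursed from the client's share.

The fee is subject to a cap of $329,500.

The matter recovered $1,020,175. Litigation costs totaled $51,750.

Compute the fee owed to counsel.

$225,566.50

Fee base is the gross recovery, $1,020,175; costs are reimbursed separately.
First $48,500 at 34% = $16,490.00
Next $198,500 at 31% = $61,535.00
Next $186,000 at 22.5% = $41,850.00
Remaining $587,175 at 18% = $105,691.50
Fee: $16,490.00 + $61,535.00 + $41,850.00 + $105,691.50 = $225,566.50
$225,566.50 is under the $329,500 cap.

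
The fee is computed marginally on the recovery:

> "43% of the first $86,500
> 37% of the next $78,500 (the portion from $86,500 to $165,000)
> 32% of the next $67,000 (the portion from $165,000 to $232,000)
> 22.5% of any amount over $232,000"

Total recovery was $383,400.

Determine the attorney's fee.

First $86,500 at 43% = $37,195.00
Next $78,500 at 37% = $29,045.00
Next $67,000 at 32% = $21,440.00
Remaining $151,400 at 22.5% = $34,065.00
Fee: $37,195.00 + $29,045.00 + $21,440.00 + $34,065.00 = $121,745.00

$121,745.00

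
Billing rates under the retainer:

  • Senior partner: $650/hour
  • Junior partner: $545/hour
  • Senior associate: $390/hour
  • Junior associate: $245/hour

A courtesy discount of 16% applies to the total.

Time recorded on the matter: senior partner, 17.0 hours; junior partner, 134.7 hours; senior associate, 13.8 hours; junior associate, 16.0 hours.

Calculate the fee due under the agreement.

$78,761.34

Senior partner: 17.0 × $650 = $11,050.00
Junior partner: 134.7 × $545 = $73,411.50
Senior associate: 13.8 × $390 = $5,382.00
Junior associate: 16.0 × $245 = $3,920.00
Subtotal: $93,763.50
Less 16% discount: −$15,002.16
Total: $93,763.50 − $15,002.16 = $78,761.34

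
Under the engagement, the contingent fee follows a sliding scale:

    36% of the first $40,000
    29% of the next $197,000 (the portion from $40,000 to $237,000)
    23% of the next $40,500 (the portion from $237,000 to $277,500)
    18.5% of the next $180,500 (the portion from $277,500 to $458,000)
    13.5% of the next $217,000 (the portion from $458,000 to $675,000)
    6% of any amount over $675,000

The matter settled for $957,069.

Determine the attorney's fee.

First $40,000 at 36% = $14,400.00
Next $197,000 at 29% = $57,130.00
Next $40,500 at 23% = $9,315.00
Next $180,500 at 18.5% = $33,392.50
Next $217,000 at 13.5% = $29,295.00
Remaining $282,069 at 6% = $16,924.14
Fee: $14,400.00 + $57,130.00 + $9,315.00 + $33,392.50 + $29,295.00 + $16,924.14 = $160,456.64

$160,456.64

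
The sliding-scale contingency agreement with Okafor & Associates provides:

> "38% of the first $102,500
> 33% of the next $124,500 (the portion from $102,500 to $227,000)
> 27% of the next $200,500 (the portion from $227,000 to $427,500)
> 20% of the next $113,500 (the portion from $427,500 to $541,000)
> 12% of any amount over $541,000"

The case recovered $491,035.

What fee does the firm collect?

$146,877.00

First $102,500 at 38% = $38,950.00
Next $124,500 at 33% = $41,085.00
Next $200,500 at 27% = $54,135.00
Remaining $63,535 at 20% = $12,707.00
Fee: $38,950.00 + $41,085.00 + $54,135.00 + $12,707.00 = $146,877.00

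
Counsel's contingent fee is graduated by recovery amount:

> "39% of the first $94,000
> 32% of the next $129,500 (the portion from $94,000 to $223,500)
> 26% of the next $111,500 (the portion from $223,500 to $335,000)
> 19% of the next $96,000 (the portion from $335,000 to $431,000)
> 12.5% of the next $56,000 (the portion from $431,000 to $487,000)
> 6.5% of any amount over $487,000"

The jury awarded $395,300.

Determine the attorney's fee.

$118,547.00

First $94,000 at 39% = $36,660.00
Next $129,500 at 32% = $41,440.00
Next $111,500 at 26% = $28,990.00
Remaining $60,300 at 19% = $11,457.00
Fee: $36,660.00 + $41,440.00 + $28,990.00 + $11,457.00 = $118,547.00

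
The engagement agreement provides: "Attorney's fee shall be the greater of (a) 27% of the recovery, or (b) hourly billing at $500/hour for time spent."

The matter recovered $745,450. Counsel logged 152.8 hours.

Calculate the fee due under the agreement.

(a) 27% of $745,450 = $201,271.50
(b) 152.8 × $500 = $76,400.00
The greater is (a): $201,271.50.

$201,271.50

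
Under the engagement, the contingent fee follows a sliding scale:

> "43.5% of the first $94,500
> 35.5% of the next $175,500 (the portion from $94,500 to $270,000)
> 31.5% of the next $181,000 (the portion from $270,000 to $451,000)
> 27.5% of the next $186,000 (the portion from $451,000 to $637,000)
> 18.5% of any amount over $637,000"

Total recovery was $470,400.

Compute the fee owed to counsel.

First $94,500 at 43.5% = $41,107.50
Next $175,500 at 35.5% = $62,302.50
Next $181,000 at 31.5% = $57,015.00
Remaining $19,400 at 27.5% = $5,335.00
Fee: $41,107.50 + $62,302.50 + $57,015.00 + $5,335.00 = $165,760.00

$165,760.00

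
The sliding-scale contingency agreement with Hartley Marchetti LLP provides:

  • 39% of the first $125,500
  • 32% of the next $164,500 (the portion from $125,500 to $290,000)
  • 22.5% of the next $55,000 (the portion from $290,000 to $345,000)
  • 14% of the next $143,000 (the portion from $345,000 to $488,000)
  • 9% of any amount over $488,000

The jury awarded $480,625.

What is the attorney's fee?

$132,947.50

First $125,500 at 39% = $48,945.00
Next $164,500 at 32% = $52,640.00
Next $55,000 at 22.5% = $12,375.00
Remaining $135,625 at 14% = $18,987.50
Fee: $48,945.00 + $52,640.00 + $12,375.00 + $18,987.50 = $132,947.50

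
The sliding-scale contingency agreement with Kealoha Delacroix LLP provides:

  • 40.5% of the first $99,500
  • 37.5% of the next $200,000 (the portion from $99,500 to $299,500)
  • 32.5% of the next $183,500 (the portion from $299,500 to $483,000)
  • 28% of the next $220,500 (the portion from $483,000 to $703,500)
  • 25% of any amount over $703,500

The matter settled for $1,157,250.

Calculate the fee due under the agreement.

$350,112.50

First $99,500 at 40.5% = $40,297.50
Next $200,000 at 37.5% = $75,000.00
Next $183,500 at 32.5% = $59,637.50
Next $220,500 at 28% = $61,740.00
Remaining $453,750 at 25% = $113,437.50
Fee: $40,297.50 + $75,000.00 + $59,637.50 + $61,740.00 + $113,437.50 = $350,112.50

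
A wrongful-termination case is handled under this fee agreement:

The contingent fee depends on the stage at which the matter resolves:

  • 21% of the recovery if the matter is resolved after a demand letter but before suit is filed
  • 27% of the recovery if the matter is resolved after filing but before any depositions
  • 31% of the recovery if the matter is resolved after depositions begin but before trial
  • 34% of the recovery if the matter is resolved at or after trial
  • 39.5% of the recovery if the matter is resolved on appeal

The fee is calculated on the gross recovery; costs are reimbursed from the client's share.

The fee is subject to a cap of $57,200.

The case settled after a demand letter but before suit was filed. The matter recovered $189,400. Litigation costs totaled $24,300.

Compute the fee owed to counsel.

Fee base is the gross recovery, $189,400; costs are reimbursed separately.
The matter settled after a demand letter but before suit was filed, so the 21% rate applies.
$189,400 × 21% = $39,774.00
$39,774.00 is under the $57,200 cap.

$39,774.00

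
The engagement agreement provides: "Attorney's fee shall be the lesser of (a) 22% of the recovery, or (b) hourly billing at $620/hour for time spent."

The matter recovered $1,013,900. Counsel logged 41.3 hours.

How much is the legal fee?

(a) 22% of $1,013,900 = $223,058.00
(b) 41.3 × $620 = $25,606.00
The lesser is (b): $25,606.00.

$25,606.00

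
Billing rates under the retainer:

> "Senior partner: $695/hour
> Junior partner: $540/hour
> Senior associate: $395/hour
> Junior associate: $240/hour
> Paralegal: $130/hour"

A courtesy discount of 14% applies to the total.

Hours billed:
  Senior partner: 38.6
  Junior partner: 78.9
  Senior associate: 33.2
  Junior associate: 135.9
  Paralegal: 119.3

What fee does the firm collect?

Senior partner: 38.6 × $695 = $26,827.00
Junior partner: 78.9 × $540 = $42,606.00
Senior associate: 33.2 × $395 = $13,114.00
Junior associate: 135.9 × $240 = $32,616.00
Paralegal: 119.3 × $130 = $15,509.00
Subtotal: $130,672.00
Less 14% discount: −$18,294.08
Total: $130,672.00 − $18,294.08 = $112,377.92

$112,377.92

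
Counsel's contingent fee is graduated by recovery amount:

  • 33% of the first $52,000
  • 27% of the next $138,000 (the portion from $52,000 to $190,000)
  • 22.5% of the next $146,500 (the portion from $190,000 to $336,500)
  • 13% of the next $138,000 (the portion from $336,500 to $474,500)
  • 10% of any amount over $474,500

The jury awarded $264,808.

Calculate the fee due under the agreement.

First $52,000 at 33% = $17,160.00
Next $138,000 at 27% = $37,260.00
Remaining $74,808 at 22.5% = $16,831.80
Fee: $17,160.00 + $37,260.00 + $16,831.80 = $71,251.80

$71,251.80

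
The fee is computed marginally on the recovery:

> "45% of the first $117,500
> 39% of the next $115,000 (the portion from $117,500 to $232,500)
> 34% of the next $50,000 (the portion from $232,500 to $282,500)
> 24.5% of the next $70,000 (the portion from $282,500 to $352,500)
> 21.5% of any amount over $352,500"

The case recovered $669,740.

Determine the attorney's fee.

$200,081.60

First $117,500 at 45% = $52,875.00
Next $115,000 at 39% = $44,850.00
Next $50,000 at 34% = $17,000.00
Next $70,000 at 24.5% = $17,150.00
Remaining $317,240 at 21.5% = $68,206.60
Fee: $52,875.00 + $44,850.00 + $17,000.00 + $17,150.00 + $68,206.60 = $200,081.60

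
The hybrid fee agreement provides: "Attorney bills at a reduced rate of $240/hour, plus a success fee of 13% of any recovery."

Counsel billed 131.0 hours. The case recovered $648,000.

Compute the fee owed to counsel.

$115,680.00

Hourly: 131.0 × $240 = $31,440.00
Success fee: 13% of $648,000 = $84,240.00
Total: $31,440.00 + $84,240.00 = $115,680.00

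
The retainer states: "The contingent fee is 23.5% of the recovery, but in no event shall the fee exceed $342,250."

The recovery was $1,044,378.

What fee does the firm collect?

$245,428.83

23.5% of $1,044,378 = $245,428.83
That is under the $342,250 cap.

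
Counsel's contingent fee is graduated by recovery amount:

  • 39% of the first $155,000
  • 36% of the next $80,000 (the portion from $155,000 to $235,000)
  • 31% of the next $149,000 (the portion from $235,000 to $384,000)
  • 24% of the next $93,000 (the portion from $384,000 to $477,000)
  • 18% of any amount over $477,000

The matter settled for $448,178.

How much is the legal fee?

First $155,000 at 39% = $60,450.00
Next $80,000 at 36% = $28,800.00
Next $149,000 at 31% = $46,190.00
Remaining $64,178 at 24% = $15,402.72
Fee: $60,450.00 + $28,800.00 + $46,190.00 + $15,402.72 = $150,842.72

$150,842.72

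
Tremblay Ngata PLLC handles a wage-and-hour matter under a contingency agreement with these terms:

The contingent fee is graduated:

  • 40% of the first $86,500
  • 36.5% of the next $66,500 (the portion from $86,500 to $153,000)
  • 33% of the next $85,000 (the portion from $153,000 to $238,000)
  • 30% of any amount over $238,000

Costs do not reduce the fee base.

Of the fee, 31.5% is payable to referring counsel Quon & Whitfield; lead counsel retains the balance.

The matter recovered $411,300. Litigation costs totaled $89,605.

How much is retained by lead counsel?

Fee base is the gross recovery, $411,300; costs are reimbursed separately.
First $86,500 at 40% = $34,600.00
Next $66,500 at 36.5% = $24,272.50
Next $85,000 at 33% = $28,050.00
Remaining $173,300 at 30% = $51,990.00
Fee: $34,600.00 + $24,272.50 + $28,050.00 + $51,990.00 = $138,912.50
Referral share: 31.5% of $138,912.50 = $43,757.44; lead counsel retains $138,912.50 − $43,757.44 = $95,155.06.

$95,155.06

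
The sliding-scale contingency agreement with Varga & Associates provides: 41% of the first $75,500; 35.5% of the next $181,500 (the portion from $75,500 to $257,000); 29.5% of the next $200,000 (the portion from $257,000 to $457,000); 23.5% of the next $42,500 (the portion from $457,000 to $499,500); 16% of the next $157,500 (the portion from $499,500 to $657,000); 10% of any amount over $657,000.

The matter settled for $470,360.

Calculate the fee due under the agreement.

First $75,500 at 41% = $30,955.00
Next $181,500 at 35.5% = $64,432.50
Next $200,000 at 29.5% = $59,000.00
Remaining $13,360 at 23.5% = $3,139.60
Fee: $30,955.00 + $64,432.50 + $59,000.00 + $3,139.60 = $157,527.10

$157,527.10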